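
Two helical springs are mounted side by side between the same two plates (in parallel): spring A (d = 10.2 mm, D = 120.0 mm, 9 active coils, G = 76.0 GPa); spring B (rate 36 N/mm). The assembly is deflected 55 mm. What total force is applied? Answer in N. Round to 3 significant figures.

2340 N

k_A = Gd⁴/(8D³N_a) = (76.0×10³)(10.2⁴)/(8·120.0³·9) = 6.6121 N/mm
Parallel: k_eq = 6.6121 + 36 = 42.612 N/mm
F = k_eq·δ = 42.612·55 = 2343.7 N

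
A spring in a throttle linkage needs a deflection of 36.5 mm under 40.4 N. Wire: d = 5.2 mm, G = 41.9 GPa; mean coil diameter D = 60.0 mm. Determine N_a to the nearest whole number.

Required rate k = F/δ = 40.4/36.5 = 1.1068 N/mm
N_a = Gd⁴/(8D³k) = (41.9×10³ × 5.2⁴)/(8 × 60.0³ × 1.1068)
    = 3.06357e+07 / 1.91264e+06 = 16.02 → 16 coils

16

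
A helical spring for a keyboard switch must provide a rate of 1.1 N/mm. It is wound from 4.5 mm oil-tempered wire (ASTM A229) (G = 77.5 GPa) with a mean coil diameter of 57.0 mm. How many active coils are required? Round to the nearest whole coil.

N_a = Gd⁴/(8D³k) = (77.5×10³ × 4.5⁴)/(8 × 57.0³ × 1.1)
    = 3.17798e+07 / 1.6297e+06 = 19.5 → 20 coils

20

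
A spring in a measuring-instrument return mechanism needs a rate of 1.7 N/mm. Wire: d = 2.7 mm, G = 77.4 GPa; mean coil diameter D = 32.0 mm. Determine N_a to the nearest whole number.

N_a = Gd⁴/(8D³k) = (77.4×10³ × 2.7⁴)/(8 × 32.0³ × 1.7)
    = 4.11335e+06 / 445645 = 9.23 → 9 coils

9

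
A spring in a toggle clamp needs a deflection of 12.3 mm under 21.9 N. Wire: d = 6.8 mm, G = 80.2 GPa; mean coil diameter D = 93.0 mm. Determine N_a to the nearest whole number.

15

Required rate k = F/δ = 21.9/12.3 = 1.7805 N/mm
N_a = Gd⁴/(8D³k) = (80.2×10³ × 6.8⁴)/(8 × 93.0³ × 1.7805)
    = 1.71479e+08 / 1.14572e+07 = 14.97 → 15 coils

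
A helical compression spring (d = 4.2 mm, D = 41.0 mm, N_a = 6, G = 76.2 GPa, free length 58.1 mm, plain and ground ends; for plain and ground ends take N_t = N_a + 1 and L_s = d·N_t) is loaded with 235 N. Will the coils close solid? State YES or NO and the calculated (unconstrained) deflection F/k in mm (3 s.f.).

k = Gd⁴/(8D³N_a) = (76.2×10³)(4.2⁴)/(8·41.0³·6) = 7.1674 N/mm
N_t = 7; L_s = 4.2·7 = 29.4 mm; δ_solid = L₀ − L_s = 58.1 − 29.4 = 28.7 mm
δ = F/k = 235/7.1674 = 32.788 mm
δ ≥ δ_solid → spring goes solid

YES, δ = 32.8 mm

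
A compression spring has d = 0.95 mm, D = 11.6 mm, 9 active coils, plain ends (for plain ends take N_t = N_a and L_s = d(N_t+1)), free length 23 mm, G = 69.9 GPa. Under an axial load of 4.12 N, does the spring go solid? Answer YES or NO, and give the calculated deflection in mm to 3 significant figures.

NO, δ = 8.13 mm

k = Gd⁴/(8D³N_a) = (69.9×10³)(0.95⁴)/(8·11.6³·9) = 0.5066 N/mm
N_t = 9; L_s = 0.95·10 = 9.5 mm; δ_solid = L₀ − L_s = 23 − 9.5 = 13.5 mm
δ = F/k = 4.12/0.5066 = 8.1327 mm
δ < δ_solid → spring does not go solid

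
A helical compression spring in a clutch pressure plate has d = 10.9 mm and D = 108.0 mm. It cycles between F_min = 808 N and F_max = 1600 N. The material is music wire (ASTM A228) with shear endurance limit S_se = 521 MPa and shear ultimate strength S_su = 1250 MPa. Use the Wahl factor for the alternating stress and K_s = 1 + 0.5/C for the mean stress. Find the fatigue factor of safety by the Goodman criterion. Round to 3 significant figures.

2.50

C = D/d = 108.0/10.9 = 9.9083; K_W = (4C−1)/(4C−4)+0.615/C = 1.1463; K_s = 1+0.5/C = 1.0505
F_a = (F_max−F_min)/2 = 396 N; F_m = (F_max+F_min)/2 = 1204 N
τ_a = K_W·8F_aD/(πd³) = 1.1463 × 84.097 = 96.397 MPa
τ_m = K_s·8F_mD/(πd³) = 1.0505 × 255.69 = 268.59 MPa
Goodman: 1/n_f = τ_a/S_se + τ_m/S_su = 96.397/521 + 268.59/1250 = 0.18502 + 0.21487 = 0.3999
n_f = 1/0.3999 = 2.501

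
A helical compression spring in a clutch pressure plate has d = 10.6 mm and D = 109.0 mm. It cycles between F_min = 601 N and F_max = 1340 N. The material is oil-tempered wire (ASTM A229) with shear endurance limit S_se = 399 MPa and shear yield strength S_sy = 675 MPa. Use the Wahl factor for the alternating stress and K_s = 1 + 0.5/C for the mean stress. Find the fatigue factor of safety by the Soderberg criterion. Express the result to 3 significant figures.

C = D/d = 109.0/10.6 = 10.2830; K_W = (4C−1)/(4C−4)+0.615/C = 1.1406; K_s = 1+0.5/C = 1.0486
F_a = (F_max−F_min)/2 = 369.5 N; F_m = (F_max+F_min)/2 = 970.5 N
τ_a = K_W·8F_aD/(πd³) = 1.1406 × 86.112 = 98.219 MPa
τ_m = K_s·8F_mD/(πd³) = 1.0486 × 226.17 = 237.17 MPa
Soderberg: 1/n_f = τ_a/S_se + τ_m/S_sy = 98.219/399 + 237.17/675 = 0.24616 + 0.35137 = 0.59753
n_f = 1/0.59753 = 1.674

1.67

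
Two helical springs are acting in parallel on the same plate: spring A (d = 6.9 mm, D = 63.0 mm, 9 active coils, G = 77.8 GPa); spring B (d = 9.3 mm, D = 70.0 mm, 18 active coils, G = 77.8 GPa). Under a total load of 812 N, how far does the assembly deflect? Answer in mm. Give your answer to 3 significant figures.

37.6 mm

k_A = Gd⁴/(8D³N_a) = (77.8×10³)(6.9⁴)/(8·63.0³·9) = 9.7954 N/mm
k_B = Gd⁴/(8D³N_a) = (77.8×10³)(9.3⁴)/(8·70.0³·18) = 11.783 N/mm
Parallel: k_eq = 9.7954 + 11.783 = 21.578 N/mm
δ = F/k_eq = 812/21.578 = 37.63 mm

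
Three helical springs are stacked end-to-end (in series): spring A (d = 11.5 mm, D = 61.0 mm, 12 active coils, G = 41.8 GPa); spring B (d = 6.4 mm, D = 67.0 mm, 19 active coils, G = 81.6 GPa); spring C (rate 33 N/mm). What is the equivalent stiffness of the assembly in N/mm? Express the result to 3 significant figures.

2.54 N/mm

k_A = Gd⁴/(8D³N_a) = (41.8×10³)(11.5⁴)/(8·61.0³·12) = 33.551 N/mm
k_B = Gd⁴/(8D³N_a) = (81.6×10³)(6.4⁴)/(8·67.0³·19) = 2.9946 N/mm
Series: 1/k_eq = 1/33.551 + 1/2.9946 + 1/33 = 0.39404; k_eq = 2.5378 N/mm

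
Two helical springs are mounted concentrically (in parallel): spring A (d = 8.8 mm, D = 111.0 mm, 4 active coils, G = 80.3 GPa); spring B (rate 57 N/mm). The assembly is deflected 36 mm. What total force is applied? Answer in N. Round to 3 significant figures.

2450 N

k_A = Gd⁴/(8D³N_a) = (80.3×10³)(8.8⁴)/(8·111.0³·4) = 11.003 N/mm
Parallel: k_eq = 11.003 + 57 = 68.003 N/mm
F = k_eq·δ = 68.003·36 = 2448.1 N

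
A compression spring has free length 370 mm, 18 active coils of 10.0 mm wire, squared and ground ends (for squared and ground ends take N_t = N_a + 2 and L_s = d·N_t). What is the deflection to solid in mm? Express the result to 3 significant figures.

N_t = 20; L_s = 10.0·20 = 200 mm
δ_solid = L₀ − L_s = 370 − 200 = 170 mm

170 mm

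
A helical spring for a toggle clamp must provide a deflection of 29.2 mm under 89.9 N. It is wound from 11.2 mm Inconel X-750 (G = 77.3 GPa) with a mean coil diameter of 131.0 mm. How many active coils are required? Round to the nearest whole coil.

22

Required rate k = F/δ = 89.9/29.2 = 3.0788 N/mm
N_a = Gd⁴/(8D³k) = (77.3×10³ × 11.2⁴)/(8 × 131.0³ × 3.0788)
    = 1.21633e+09 / 5.53708e+07 = 21.97 → 22 coils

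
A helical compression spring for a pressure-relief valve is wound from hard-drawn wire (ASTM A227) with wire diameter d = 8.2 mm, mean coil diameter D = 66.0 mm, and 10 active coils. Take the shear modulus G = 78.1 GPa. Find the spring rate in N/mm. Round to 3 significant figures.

15.4 N/mm

k = Gd⁴/(8D³N_a) = (78.1×10³ × 8.2⁴) / (8 × 66.0³ × 10)
  = 3.53107e+08 / 2.29997e+07 = 15.353 N/mm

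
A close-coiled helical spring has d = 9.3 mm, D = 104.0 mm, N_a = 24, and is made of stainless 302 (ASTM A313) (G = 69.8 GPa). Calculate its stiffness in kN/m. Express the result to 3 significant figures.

k = Gd⁴/(8D³N_a) = (69.8×10³ × 9.3⁴) / (8 × 104.0³ × 24)
  = 5.2214e+08 / 2.15974e+08 = 2.4176 N/mm

2.42 kN/m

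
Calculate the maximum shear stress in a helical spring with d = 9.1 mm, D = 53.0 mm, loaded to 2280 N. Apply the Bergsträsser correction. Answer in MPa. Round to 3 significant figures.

Spring index C = D/d = 53.0/9.1 = 5.8242
K_B = (4C+2)/(4C−3) = 25.297/20.297 = 1.2463
τ₀ = 8FD/(πd³) = 8·2280·53.0/(π·9.1³) = 966720/2367.4 = 408.34 MPa
τ_max = K·τ₀ = 1.2463 × 408.34 = 508.94 MPa

509 MPa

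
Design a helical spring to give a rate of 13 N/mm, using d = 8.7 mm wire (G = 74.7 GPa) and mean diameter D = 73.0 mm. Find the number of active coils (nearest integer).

11

N_a = Gd⁴/(8D³k) = (74.7×10³ × 8.7⁴)/(8 × 73.0³ × 13)
    = 4.27955e+08 / 4.04578e+07 = 10.58 → 11 coils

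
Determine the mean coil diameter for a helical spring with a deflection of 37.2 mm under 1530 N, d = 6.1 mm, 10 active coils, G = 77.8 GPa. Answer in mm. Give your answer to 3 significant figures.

32.0 mm

Required rate k = F/δ = 1530/37.2 = 41.129 N/mm
D = (Gd⁴/(8N_a·k))^(1/3) = (77.8×10³·6.1⁴/(8·10·41.129))^(1/3)
  = (32738.6)^(1/3) = 31.9904 mm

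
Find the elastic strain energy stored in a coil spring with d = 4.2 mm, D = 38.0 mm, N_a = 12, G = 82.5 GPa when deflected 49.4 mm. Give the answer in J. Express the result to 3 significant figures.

k = Gd⁴/(8D³N_a) = (82.5×10³)(4.2⁴)/(8·38.0³·12) = 4.8734 N/mm
U = ½kδ² = 0.5 × 4.8734 × 49.4² = 5946.4 N·mm = 5.9464 J

5.95 J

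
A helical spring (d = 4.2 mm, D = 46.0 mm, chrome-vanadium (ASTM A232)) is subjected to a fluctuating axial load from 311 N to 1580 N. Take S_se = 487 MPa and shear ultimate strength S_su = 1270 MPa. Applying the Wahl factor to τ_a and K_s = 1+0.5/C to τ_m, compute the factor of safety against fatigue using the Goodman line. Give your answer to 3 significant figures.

0.281

C = D/d = 46.0/4.2 = 10.9524; K_W = (4C−1)/(4C−4)+0.615/C = 1.1315; K_s = 1+0.5/C = 1.0457
F_a = (F_max−F_min)/2 = 634.5 N; F_m = (F_max+F_min)/2 = 945.5 N
τ_a = K_W·8F_aD/(πd³) = 1.1315 × 1003.2 = 1135.1 MPa
τ_m = K_s·8F_mD/(πd³) = 1.0457 × 1494.9 = 1563.1 MPa
Goodman: 1/n_f = τ_a/S_se + τ_m/S_su = 1135.1/487 + 1563.1/1270 = 2.33083 + 1.23082 = 3.5617
n_f = 1/3.5617 = 0.2808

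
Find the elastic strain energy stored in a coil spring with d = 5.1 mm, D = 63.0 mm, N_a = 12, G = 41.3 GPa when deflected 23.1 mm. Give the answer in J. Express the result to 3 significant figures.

k = Gd⁴/(8D³N_a) = (41.3×10³)(5.1⁴)/(8·63.0³·12) = 1.164 N/mm
U = ½kδ² = 0.5 × 1.164 × 23.1² = 310.55 N·mm = 0.31055 J

0.311 J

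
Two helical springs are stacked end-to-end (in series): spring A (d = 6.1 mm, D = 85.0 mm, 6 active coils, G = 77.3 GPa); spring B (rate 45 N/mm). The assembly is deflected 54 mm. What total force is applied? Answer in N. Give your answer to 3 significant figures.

k_A = Gd⁴/(8D³N_a) = (77.3×10³)(6.1⁴)/(8·85.0³·6) = 3.6308 N/mm
Series: 1/k_eq = 1/3.6308 + 1/45 = 0.29764; k_eq = 3.3597 N/mm
F = k_eq·δ = 3.3597·54 = 181.42 N

181 N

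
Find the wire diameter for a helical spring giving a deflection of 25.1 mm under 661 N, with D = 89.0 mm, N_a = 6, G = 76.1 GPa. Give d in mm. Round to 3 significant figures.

Required rate k = F/δ = 661/25.1 = 26.335 N/mm
d = (8D³N_a·k / G)^(1/4) = (8·89.0³·6·26.335 / (76.1×10³))^0.25
  = (11710)^0.25 = 10.4025 mm

10.4 mm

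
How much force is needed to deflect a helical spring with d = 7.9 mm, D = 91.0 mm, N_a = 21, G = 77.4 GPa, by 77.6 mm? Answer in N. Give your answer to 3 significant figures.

k = Gd⁴/(8D³N_a) = (77.4×10³)(7.9⁴)/(8·91.0³·21) = 2.3813 N/mm
F = k·δ = 2.3813 × 77.6 = 184.79 N

185 N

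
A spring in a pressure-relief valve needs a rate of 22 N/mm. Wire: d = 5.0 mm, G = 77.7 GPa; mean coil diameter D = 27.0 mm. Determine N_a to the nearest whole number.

14

N_a = Gd⁴/(8D³k) = (77.7×10³ × 5.0⁴)/(8 × 27.0³ × 22)
    = 4.85625e+07 / 3.46421e+06 = 14.02 → 14 coils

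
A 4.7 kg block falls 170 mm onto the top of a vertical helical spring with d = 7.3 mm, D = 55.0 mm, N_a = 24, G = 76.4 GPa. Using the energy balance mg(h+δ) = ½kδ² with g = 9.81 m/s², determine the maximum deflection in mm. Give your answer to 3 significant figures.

55.3 mm

k = Gd⁴/(8D³N_a) = (76.4×10³)(7.3⁴)/(8·55.0³·24) = 6.792 N/mm
W = mg = 4.7 × 9.81 = 46.107 N
½kδ² − Wδ − Wh = 0 → δ = (W + √(W² + 2kWh))/k
δ = (46.107 + √(2125.9 + 106473))/6.792 = (46.107 + 329.54)/6.792 = 55.308 mm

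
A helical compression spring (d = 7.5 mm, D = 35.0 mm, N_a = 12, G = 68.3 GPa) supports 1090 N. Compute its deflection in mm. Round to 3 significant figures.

20.8 mm

k = Gd⁴/(8D³N_a) = (68.3×10³)(7.5⁴)/(8·35.0³·12) = 52.504 N/mm
δ = F/k = 1090 / 52.504 = 20.76 mm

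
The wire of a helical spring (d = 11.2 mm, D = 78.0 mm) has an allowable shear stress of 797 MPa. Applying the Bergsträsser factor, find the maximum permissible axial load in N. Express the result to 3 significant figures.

4690 N

C = D/d = 78.0/11.2 = 6.9643
K_B = (4C+2)/(4C−3) = 29.857/24.857 = 1.2011
τ_max = K·8FD/(πd³) → F_max = τ_allow·πd³/(8DK)
F_max = 797·π·11.2³/(8·78.0·1.2011) = 3.5177e+06/749.52 = 4693.3 N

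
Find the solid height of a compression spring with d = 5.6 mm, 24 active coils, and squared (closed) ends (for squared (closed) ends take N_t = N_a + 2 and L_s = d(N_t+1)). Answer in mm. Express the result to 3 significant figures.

151 mm

squared (closed) ends: N_t = N_a + 2 = 24 + 2 = 26
L_s = d·(N_t+1) = 5.6 × 27 = 151.2 mm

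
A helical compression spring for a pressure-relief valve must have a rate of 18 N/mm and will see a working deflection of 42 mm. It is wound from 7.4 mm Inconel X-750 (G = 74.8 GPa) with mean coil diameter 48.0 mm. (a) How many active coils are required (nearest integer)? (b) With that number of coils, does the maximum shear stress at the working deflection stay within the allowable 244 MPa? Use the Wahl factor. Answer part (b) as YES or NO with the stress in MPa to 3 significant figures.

(a) 14 coils; (b) NO, τ_max = 283 MPa

N_a = Gd⁴/(8D³k) = (74.8×10³)(7.4⁴)/(8·48.0³·18) = 14.08 → N_a = 14
Actual rate k = Gd⁴/(8D³·14) = 18.109 N/mm
Working load F = kδ = 18.109·42 = 760.56 N
C = 48.0/7.4 = 6.4865; K_W = (4C−1)/(4C−4)+0.615/C = 1.2315
τ_max = K_W·8FD/(πd³) = 1.2315·229.42 = 282.53 MPa
τ_max > 244 MPa → exceeds allowable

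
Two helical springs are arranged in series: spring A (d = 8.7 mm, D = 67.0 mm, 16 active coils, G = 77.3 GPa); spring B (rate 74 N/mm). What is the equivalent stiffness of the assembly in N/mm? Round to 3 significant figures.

9.96 N/mm

k_A = Gd⁴/(8D³N_a) = (77.3×10³)(8.7⁴)/(8·67.0³·16) = 11.503 N/mm
Series: 1/k_eq = 1/11.503 + 1/74 = 0.10045; k_eq = 9.9557 N/mm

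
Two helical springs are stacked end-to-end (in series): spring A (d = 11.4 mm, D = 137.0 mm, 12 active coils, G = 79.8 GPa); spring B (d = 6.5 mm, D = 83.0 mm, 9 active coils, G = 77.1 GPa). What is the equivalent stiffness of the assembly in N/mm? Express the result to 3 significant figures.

k_A = Gd⁴/(8D³N_a) = (79.8×10³)(11.4⁴)/(8·137.0³·12) = 5.46 N/mm
k_B = Gd⁴/(8D³N_a) = (77.1×10³)(6.5⁴)/(8·83.0³·9) = 3.343 N/mm
Series: 1/k_eq = 1/5.46 + 1/3.343 = 0.48228; k_eq = 2.0735 N/mm

2.07 N/mm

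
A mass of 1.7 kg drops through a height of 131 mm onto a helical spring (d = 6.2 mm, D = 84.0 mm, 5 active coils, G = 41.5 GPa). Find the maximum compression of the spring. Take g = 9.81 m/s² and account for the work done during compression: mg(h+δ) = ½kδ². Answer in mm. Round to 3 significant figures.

48.1 mm

k = Gd⁴/(8D³N_a) = (41.5×10³)(6.2⁴)/(8·84.0³·5) = 2.5865 N/mm
W = mg = 1.7 × 9.81 = 16.677 N
½kδ² − Wδ − Wh = 0 → δ = (W + √(W² + 2kWh))/k
δ = (16.677 + √(278.12 + 11301.5))/2.5865 = (16.677 + 107.61)/2.5865 = 48.051 mm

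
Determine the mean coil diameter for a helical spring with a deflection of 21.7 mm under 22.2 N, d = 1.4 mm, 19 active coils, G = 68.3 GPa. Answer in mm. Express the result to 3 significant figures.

11.9 mm

Required rate k = F/δ = 22.2/21.7 = 1.023 N/mm
D = (Gd⁴/(8N_a·k))^(1/3) = (68.3×10³·1.4⁴/(8·19·1.023))^(1/3)
  = (1687.31)^(1/3) = 11.9051 mm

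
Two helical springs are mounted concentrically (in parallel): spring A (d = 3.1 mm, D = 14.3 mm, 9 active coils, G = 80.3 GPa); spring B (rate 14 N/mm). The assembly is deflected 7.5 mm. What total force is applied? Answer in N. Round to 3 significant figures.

369 N

k_A = Gd⁴/(8D³N_a) = (80.3×10³)(3.1⁴)/(8·14.3³·9) = 35.223 N/mm
Parallel: k_eq = 35.223 + 14 = 49.223 N/mm
F = k_eq·δ = 49.223·7.5 = 369.17 N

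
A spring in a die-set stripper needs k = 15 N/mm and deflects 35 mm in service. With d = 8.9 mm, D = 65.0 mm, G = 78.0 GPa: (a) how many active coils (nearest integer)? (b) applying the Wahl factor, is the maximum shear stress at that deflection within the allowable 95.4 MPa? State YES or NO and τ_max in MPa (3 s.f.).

N_a = Gd⁴/(8D³k) = (78.0×10³)(8.9⁴)/(8·65.0³·15) = 14.85 → N_a = 15
Actual rate k = Gd⁴/(8D³·15) = 14.85 N/mm
Working load F = kδ = 14.85·35 = 519.76 N
C = 65.0/8.9 = 7.3034; K_W = (4C−1)/(4C−4)+0.615/C = 1.2032
τ_max = K_W·8FD/(πd³) = 1.2032·122.04 = 146.83 MPa
τ_max > 95.4 MPa → exceeds allowable

(a) 15 coils; (b) NO, τ_max = 147 MPa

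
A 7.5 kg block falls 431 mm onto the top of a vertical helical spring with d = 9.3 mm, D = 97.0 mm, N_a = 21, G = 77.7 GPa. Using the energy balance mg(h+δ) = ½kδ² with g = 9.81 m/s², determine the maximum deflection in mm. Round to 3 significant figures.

k = Gd⁴/(8D³N_a) = (77.7×10³)(9.3⁴)/(8·97.0³·21) = 3.7908 N/mm
W = mg = 7.5 × 9.81 = 73.575 N
½kδ² − Wδ − Wh = 0 → δ = (W + √(W² + 2kWh))/k
δ = (73.575 + √(5413.3 + 240417))/3.7908 = (73.575 + 495.81)/3.7908 = 150.2 mm

150 mm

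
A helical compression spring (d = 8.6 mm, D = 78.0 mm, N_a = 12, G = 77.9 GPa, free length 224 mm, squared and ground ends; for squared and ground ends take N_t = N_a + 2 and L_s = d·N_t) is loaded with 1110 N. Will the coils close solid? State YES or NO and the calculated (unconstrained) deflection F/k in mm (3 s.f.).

YES, δ = 119 mm

k = Gd⁴/(8D³N_a) = (77.9×10³)(8.6⁴)/(8·78.0³·12) = 9.3535 N/mm
N_t = 14; L_s = 8.6·14 = 120.4 mm; δ_solid = L₀ − L_s = 224 − 120.4 = 103.6 mm
δ = F/k = 1110/9.3535 = 118.67 mm
δ ≥ δ_solid → spring goes solid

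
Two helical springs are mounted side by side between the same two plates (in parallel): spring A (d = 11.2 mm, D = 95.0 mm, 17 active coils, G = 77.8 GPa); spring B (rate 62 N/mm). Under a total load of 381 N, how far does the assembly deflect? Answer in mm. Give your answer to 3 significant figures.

5.26 mm

k_A = Gd⁴/(8D³N_a) = (77.8×10³)(11.2⁴)/(8·95.0³·17) = 10.499 N/mm
Parallel: k_eq = 10.499 + 62 = 72.499 N/mm
δ = F/k_eq = 381/72.499 = 5.2553 mm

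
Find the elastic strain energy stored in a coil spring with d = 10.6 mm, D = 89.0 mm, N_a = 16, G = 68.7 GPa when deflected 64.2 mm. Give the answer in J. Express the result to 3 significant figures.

k = Gd⁴/(8D³N_a) = (68.7×10³)(10.6⁴)/(8·89.0³·16) = 9.6117 N/mm
U = ½kδ² = 0.5 × 9.6117 × 64.2² = 19808 N·mm = 19.808 J

19.8 J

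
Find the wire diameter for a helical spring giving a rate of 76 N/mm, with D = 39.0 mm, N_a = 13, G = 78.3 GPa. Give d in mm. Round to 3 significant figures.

8.80 mm

d = (8D³N_a·k / G)^(1/4) = (8·39.0³·13·76 / (78.3×10³))^0.25
  = (5988)^0.25 = 8.7967 mm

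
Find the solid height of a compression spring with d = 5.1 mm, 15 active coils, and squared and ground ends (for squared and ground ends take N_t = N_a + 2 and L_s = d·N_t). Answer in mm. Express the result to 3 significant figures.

squared and ground ends: N_t = N_a + 2 = 15 + 2 = 17
L_s = d·N_t = 5.1 × 17 = 86.7 mm

86.7 mm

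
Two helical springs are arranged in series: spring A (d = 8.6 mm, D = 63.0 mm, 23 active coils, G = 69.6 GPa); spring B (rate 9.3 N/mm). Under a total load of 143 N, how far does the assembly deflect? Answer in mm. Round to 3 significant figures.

32.7 mm

k_A = Gd⁴/(8D³N_a) = (69.6×10³)(8.6⁴)/(8·63.0³·23) = 8.2749 N/mm
Series: 1/k_eq = 1/8.2749 + 1/9.3 = 0.22837; k_eq = 4.3788 N/mm
δ = F/k_eq = 143/4.3788 = 32.657 mm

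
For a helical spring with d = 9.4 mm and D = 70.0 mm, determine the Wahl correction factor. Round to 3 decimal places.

C = D/d = 70.0/9.4 = 7.4468
K_W = (4C−1)/(4C−4) + 0.615/C = 28.787/25.787 + 0.0826 = 1.1989

1.199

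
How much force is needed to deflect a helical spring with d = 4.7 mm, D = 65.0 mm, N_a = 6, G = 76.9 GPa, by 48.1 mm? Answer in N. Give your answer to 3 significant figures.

k = Gd⁴/(8D³N_a) = (76.9×10³)(4.7⁴)/(8·65.0³·6) = 2.8467 N/mm
F = k·δ = 2.8467 × 48.1 = 136.92 N

137 N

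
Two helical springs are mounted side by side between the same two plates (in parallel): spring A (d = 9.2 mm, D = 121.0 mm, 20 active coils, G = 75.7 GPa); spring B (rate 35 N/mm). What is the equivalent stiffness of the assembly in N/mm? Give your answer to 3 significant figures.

36.9 N/mm

k_A = Gd⁴/(8D³N_a) = (75.7×10³)(9.2⁴)/(8·121.0³·20) = 1.9132 N/mm
Parallel: k_eq = 1.9132 + 35 = 36.913 N/mm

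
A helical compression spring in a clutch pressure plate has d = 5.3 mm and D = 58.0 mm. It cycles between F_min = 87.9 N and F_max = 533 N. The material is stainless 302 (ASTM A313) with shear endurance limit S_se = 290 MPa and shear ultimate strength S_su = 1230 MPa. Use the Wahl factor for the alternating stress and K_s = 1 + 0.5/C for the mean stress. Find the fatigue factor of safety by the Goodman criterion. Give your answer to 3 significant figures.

0.890

C = D/d = 58.0/5.3 = 10.9434; K_W = (4C−1)/(4C−4)+0.615/C = 1.1316; K_s = 1+0.5/C = 1.0457
F_a = (F_max−F_min)/2 = 222.55 N; F_m = (F_max+F_min)/2 = 310.45 N
τ_a = K_W·8F_aD/(πd³) = 1.1316 × 220.78 = 249.85 MPa
τ_m = K_s·8F_mD/(πd³) = 1.0457 × 307.99 = 322.06 MPa
Goodman: 1/n_f = τ_a/S_se + τ_m/S_su = 249.85/290 + 322.06/1230 = 0.86153 + 0.26184 = 1.1234
n_f = 1/1.1234 = 0.8902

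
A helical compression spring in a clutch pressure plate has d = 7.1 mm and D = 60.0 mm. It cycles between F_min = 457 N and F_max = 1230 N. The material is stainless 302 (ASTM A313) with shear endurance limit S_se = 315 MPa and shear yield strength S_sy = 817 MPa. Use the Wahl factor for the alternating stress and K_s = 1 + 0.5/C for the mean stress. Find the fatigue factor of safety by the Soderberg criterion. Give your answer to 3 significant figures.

C = D/d = 60.0/7.1 = 8.4507; K_W = (4C−1)/(4C−4)+0.615/C = 1.1734; K_s = 1+0.5/C = 1.0592
F_a = (F_max−F_min)/2 = 386.5 N; F_m = (F_max+F_min)/2 = 843.5 N
τ_a = K_W·8F_aD/(πd³) = 1.1734 × 164.99 = 193.61 MPa
τ_m = K_s·8F_mD/(πd³) = 1.0592 × 360.08 = 381.39 MPa
Soderberg: 1/n_f = τ_a/S_se + τ_m/S_sy = 193.61/315 + 381.39/817 = 0.61463 + 0.46681 = 1.0814
n_f = 1/1.0814 = 0.9247

0.925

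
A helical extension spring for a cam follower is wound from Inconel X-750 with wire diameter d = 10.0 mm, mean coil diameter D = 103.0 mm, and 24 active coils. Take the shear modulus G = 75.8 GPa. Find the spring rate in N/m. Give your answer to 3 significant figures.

3610 N/m

k = Gd⁴/(8D³N_a) = (75.8×10³ × 10.0⁴) / (8 × 103.0³ × 24)
  = 7.58e+08 / 2.09804e+08 = 3.6129 N/mm = 3612.9 N/m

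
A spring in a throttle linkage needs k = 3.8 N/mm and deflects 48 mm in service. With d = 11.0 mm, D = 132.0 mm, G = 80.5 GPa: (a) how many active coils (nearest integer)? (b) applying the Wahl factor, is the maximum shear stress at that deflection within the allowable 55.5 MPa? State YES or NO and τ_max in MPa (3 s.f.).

N_a = Gd⁴/(8D³k) = (80.5×10³)(11.0⁴)/(8·132.0³·3.8) = 16.86 → N_a = 17
Actual rate k = Gd⁴/(8D³·17) = 3.768 N/mm
Working load F = kδ = 3.768·48 = 180.86 N
C = 132.0/11.0 = 12.0000; K_W = (4C−1)/(4C−4)+0.615/C = 1.1194
τ_max = K_W·8FD/(πd³) = 1.1194·45.675 = 51.131 MPa
τ_max ≤ 55.5 MPa → acceptable

(a) 17 coils; (b) YES, τ_max = 51.1 MPa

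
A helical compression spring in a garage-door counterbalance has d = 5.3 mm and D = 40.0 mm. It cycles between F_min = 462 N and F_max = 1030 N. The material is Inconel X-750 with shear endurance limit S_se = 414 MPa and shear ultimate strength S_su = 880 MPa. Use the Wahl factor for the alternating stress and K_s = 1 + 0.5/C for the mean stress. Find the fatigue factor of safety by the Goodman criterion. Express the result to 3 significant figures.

0.848

C = D/d = 40.0/5.3 = 7.5472; K_W = (4C−1)/(4C−4)+0.615/C = 1.1960; K_s = 1+0.5/C = 1.0662
F_a = (F_max−F_min)/2 = 284 N; F_m = (F_max+F_min)/2 = 746 N
τ_a = K_W·8F_aD/(πd³) = 1.1960 × 194.31 = 232.4 MPa
τ_m = K_s·8F_mD/(πd³) = 1.0662 × 510.4 = 544.21 MPa
Goodman: 1/n_f = τ_a/S_se + τ_m/S_su = 232.4/414 + 544.21/880 = 0.56135 + 0.61843 = 1.1798
n_f = 1/1.1798 = 0.8476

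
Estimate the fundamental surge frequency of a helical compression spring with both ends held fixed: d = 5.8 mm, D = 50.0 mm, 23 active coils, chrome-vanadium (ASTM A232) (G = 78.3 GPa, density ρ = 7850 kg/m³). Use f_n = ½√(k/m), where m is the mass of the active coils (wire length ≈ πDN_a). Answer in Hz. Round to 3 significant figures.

k = Gd⁴/(8D³N_a) = (78.3×10³)(5.8⁴)/(8·50.0³·23) = 3.8525 N/mm = 3852.5 N/m
Wire length L = πDN_a = π·50.0·23 = 3612.8 mm
m = ρ·(πd²/4)·L = 7850 × 26.421×10⁻⁶ m² × 3.6128 m = 0.74931 kg
f_n = ½√(k/m) = 0.5·√(3852.5/0.74931) = 0.5·√(5141.4) = 35.852 Hz

35.9 Hz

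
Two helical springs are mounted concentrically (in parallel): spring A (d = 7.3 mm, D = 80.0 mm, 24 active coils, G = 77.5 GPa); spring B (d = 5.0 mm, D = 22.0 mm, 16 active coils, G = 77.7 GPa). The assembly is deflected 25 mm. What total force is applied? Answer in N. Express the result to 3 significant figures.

k_A = Gd⁴/(8D³N_a) = (77.5×10³)(7.3⁴)/(8·80.0³·24) = 2.2388 N/mm
k_B = Gd⁴/(8D³N_a) = (77.7×10³)(5.0⁴)/(8·22.0³·16) = 35.631 N/mm
Parallel: k_eq = 2.2388 + 35.631 = 37.869 N/mm
F = k_eq·δ = 37.869·25 = 946.74 N

947 N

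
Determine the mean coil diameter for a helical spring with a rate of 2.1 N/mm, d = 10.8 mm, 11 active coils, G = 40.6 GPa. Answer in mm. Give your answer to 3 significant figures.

144 mm

D = (Gd⁴/(8N_a·k))^(1/3) = (40.6×10³·10.8⁴/(8·11·2.1))^(1/3)
  = (2.98895e+06)^(1/3) = 144.0477 mm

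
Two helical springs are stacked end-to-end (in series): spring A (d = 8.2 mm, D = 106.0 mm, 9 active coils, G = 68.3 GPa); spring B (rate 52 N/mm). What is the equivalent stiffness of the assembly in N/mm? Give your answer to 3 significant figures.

k_A = Gd⁴/(8D³N_a) = (68.3×10³)(8.2⁴)/(8·106.0³·9) = 3.601 N/mm
Series: 1/k_eq = 1/3.601 + 1/52 = 0.29693; k_eq = 3.3678 N/mm

3.37 N/mm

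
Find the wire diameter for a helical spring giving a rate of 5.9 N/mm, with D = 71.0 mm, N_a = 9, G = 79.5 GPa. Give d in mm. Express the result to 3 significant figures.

d = (8D³N_a·k / G)^(1/4) = (8·71.0³·9·5.9 / (79.5×10³))^0.25
  = (1912.5)^0.25 = 6.6130 mm

6.61 mm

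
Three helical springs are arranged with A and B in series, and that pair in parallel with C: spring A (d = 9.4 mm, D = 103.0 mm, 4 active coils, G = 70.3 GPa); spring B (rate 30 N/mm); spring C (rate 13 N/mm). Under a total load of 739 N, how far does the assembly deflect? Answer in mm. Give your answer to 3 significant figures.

k_A = Gd⁴/(8D³N_a) = (70.3×10³)(9.4⁴)/(8·103.0³·4) = 15.697 N/mm
Springs A,B series: k_AB = 1/(1/15.697+1/30) = 10.305 N/mm; parallel with C: k_eq = 10.305+13 = 23.305 N/mm
δ = F/k_eq = 739/23.305 = 31.71 mm

31.7 mm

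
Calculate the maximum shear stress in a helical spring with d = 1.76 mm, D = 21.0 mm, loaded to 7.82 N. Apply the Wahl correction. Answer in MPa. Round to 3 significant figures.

Spring index C = D/d = 21.0/1.76 = 11.9318
K_W = (4C−1)/(4C−4) + 0.615/C = 46.727/43.727 + 0.0515 = 1.1201
τ₀ = 8FD/(πd³) = 8·7.82·21.0/(π·1.76³) = 1313.76/17.127 = 76.706 MPa
τ_max = K·τ₀ = 1.1201 × 76.706 = 85.922 MPa

85.9 MPa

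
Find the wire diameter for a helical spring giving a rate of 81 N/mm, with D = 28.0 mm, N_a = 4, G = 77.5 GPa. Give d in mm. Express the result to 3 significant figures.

d = (8D³N_a·k / G)^(1/4) = (8·28.0³·4·81 / (77.5×10³))^0.25
  = (734.19)^0.25 = 5.2054 mm

5.21 mm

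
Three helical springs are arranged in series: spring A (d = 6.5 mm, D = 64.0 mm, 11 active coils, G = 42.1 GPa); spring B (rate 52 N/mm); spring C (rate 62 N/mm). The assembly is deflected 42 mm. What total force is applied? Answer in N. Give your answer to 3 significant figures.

k_A = Gd⁴/(8D³N_a) = (42.1×10³)(6.5⁴)/(8·64.0³·11) = 3.2577 N/mm
Series: 1/k_eq = 1/3.2577 + 1/52 + 1/62 = 0.34232; k_eq = 2.9212 N/mm
F = k_eq·δ = 2.9212·42 = 122.69 N

123 N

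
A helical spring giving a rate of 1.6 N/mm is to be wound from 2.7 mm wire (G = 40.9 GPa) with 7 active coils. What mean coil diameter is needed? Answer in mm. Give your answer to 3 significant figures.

28.9 mm

D = (Gd⁴/(8N_a·k))^(1/3) = (40.9×10³·2.7⁴/(8·7·1.6))^(1/3)
  = (24258.9)^(1/3) = 28.9483 mm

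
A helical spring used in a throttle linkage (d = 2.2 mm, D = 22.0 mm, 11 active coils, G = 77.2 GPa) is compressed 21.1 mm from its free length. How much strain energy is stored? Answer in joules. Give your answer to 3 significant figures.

0.430 J

k = Gd⁴/(8D³N_a) = (77.2×10³)(2.2⁴)/(8·22.0³·11) = 1.93 N/mm
U = ½kδ² = 0.5 × 1.93 × 21.1² = 429.63 N·mm = 0.42963 J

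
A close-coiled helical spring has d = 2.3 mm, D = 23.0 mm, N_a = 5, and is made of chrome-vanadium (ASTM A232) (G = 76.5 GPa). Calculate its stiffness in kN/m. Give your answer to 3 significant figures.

k = Gd⁴/(8D³N_a) = (76.5×10³ × 2.3⁴) / (8 × 23.0³ × 5)
  = 2.14078e+06 / 486680 = 4.3987 N/mm

4.40 kN/m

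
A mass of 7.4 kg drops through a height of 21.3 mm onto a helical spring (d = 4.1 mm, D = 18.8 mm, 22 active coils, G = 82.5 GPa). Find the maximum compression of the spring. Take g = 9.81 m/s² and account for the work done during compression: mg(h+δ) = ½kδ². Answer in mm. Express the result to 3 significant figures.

16.6 mm

k = Gd⁴/(8D³N_a) = (82.5×10³)(4.1⁴)/(8·18.8³·22) = 19.934 N/mm
W = mg = 7.4 × 9.81 = 72.594 N
½kδ² − Wδ − Wh = 0 → δ = (W + √(W² + 2kWh))/k
δ = (72.594 + √(5269.9 + 61647.2))/19.934 = (72.594 + 258.68)/19.934 = 16.618 mm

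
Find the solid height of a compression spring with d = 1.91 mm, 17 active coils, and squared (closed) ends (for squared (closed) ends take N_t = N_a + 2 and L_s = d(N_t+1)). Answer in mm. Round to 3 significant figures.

squared (closed) ends: N_t = N_a + 2 = 17 + 2 = 19
L_s = d·(N_t+1) = 1.91 × 20 = 38.2 mm

38.2 mm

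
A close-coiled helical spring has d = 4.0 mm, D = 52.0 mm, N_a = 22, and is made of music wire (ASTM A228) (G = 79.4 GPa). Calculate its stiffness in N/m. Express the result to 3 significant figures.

821 N/m

k = Gd⁴/(8D³N_a) = (79.4×10³ × 4.0⁴) / (8 × 52.0³ × 22)
  = 2.03264e+07 / 2.4747e+07 = 0.82137 N/mm = 821.37 N/m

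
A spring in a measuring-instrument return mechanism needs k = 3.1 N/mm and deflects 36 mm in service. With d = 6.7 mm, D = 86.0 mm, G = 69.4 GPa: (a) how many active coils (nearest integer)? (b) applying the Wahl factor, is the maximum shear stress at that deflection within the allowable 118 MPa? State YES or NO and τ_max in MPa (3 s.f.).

(a) 9 coils; (b) YES, τ_max = 89.0 MPa

N_a = Gd⁴/(8D³k) = (69.4×10³)(6.7⁴)/(8·86.0³·3.1) = 8.866 → N_a = 9
Actual rate k = Gd⁴/(8D³·9) = 3.0537 N/mm
Working load F = kδ = 3.0537·36 = 109.93 N
C = 86.0/6.7 = 12.8358; K_W = (4C−1)/(4C−4)+0.615/C = 1.1113
τ_max = K_W·8FD/(πd³) = 1.1113·80.047 = 88.955 MPa
τ_max ≤ 118 MPa → acceptable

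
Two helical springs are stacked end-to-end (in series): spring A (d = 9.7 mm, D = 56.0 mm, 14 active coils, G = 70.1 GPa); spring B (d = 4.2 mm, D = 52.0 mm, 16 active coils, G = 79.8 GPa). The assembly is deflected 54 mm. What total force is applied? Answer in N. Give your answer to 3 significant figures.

k_A = Gd⁴/(8D³N_a) = (70.1×10³)(9.7⁴)/(8·56.0³·14) = 31.552 N/mm
k_B = Gd⁴/(8D³N_a) = (79.8×10³)(4.2⁴)/(8·52.0³·16) = 1.3797 N/mm
Series: 1/k_eq = 1/31.552 + 1/1.3797 = 0.7565; k_eq = 1.3219 N/mm
F = k_eq·δ = 1.3219·54 = 71.382 N

71.4 N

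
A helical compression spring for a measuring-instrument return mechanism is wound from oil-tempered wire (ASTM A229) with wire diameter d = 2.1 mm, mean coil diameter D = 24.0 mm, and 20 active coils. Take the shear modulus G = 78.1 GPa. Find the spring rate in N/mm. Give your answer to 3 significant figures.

0.687 N/mm

k = Gd⁴/(8D³N_a) = (78.1×10³ × 2.1⁴) / (8 × 24.0³ × 20)
  = 1.5189e+06 / 2.21184e+06 = 0.68671 N/mm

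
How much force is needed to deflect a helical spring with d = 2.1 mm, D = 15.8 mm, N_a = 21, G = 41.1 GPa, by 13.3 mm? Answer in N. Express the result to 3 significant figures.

16.0 N

k = Gd⁴/(8D³N_a) = (41.1×10³)(2.1⁴)/(8·15.8³·21) = 1.2063 N/mm
F = k·δ = 1.2063 × 13.3 = 16.043 N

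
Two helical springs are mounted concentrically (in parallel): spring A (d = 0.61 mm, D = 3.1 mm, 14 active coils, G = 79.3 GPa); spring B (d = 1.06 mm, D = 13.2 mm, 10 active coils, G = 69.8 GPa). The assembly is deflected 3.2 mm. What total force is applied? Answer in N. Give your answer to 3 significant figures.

12.1 N

k_A = Gd⁴/(8D³N_a) = (79.3×10³)(0.61⁴)/(8·3.1³·14) = 3.2907 N/mm
k_B = Gd⁴/(8D³N_a) = (69.8×10³)(1.06⁴)/(8·13.2³·10) = 0.47892 N/mm
Parallel: k_eq = 3.2907 + 0.47892 = 3.7696 N/mm
F = k_eq·δ = 3.7696·3.2 = 12.063 N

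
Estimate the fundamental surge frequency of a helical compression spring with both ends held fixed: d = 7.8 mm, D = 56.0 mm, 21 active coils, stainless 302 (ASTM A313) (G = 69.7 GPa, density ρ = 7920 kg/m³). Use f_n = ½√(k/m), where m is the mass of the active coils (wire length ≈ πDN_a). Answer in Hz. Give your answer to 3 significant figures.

k = Gd⁴/(8D³N_a) = (69.7×10³)(7.8⁴)/(8·56.0³·21) = 8.7446 N/mm = 8744.6 N/m
Wire length L = πDN_a = π·56.0·21 = 3694.5 mm
m = ρ·(πd²/4)·L = 7920 × 47.784×10⁻⁶ m² × 3.6945 m = 1.3982 kg
f_n = ½√(k/m) = 0.5·√(8744.6/1.3982) = 0.5·√(6254.3) = 39.542 Hz

39.5 Hz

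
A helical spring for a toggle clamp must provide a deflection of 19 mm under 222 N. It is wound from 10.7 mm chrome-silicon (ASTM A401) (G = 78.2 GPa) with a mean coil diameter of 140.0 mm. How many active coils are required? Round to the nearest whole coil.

4

Required rate k = F/δ = 222/19 = 11.684 N/mm
N_a = Gd⁴/(8D³k) = (78.2×10³ × 10.7⁴)/(8 × 140.0³ × 11.684)
    = 1.02504e+09 / 2.56492e+08 = 3.996 → 4 coils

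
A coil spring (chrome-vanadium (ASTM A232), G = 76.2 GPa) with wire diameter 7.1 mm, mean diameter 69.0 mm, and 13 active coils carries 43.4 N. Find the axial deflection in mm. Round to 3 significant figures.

7.66 mm

k = Gd⁴/(8D³N_a) = (76.2×10³)(7.1⁴)/(8·69.0³·13) = 5.6677 N/mm
δ = F/k = 43.4 / 5.6677 = 7.6574 mm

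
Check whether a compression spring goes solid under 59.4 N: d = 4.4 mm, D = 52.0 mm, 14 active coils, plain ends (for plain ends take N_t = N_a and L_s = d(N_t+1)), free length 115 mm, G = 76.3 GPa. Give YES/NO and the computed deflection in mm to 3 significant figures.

NO, δ = 32.7 mm

k = Gd⁴/(8D³N_a) = (76.3×10³)(4.4⁴)/(8·52.0³·14) = 1.816 N/mm
N_t = 14; L_s = 4.4·15 = 66 mm; δ_solid = L₀ − L_s = 115 − 66 = 49 mm
δ = F/k = 59.4/1.816 = 32.71 mm
δ < δ_solid → spring does not go solid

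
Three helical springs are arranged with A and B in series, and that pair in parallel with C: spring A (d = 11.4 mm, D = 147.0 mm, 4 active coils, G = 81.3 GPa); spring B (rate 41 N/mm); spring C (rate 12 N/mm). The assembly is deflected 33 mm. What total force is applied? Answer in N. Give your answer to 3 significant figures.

k_A = Gd⁴/(8D³N_a) = (81.3×10³)(11.4⁴)/(8·147.0³·4) = 13.509 N/mm
Springs A,B series: k_AB = 1/(1/13.509+1/41) = 10.161 N/mm; parallel with C: k_eq = 10.161+12 = 22.161 N/mm
F = k_eq·δ = 22.161·33 = 731.31 N

731 N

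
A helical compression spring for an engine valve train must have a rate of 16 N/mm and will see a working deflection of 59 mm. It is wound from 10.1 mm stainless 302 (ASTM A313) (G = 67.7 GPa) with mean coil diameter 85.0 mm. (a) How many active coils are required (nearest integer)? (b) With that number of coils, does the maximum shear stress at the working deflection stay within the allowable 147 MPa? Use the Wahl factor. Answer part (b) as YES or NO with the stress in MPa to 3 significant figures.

(a) 9 coils; (b) NO, τ_max = 232 MPa

N_a = Gd⁴/(8D³k) = (67.7×10³)(10.1⁴)/(8·85.0³·16) = 8.962 → N_a = 9
Actual rate k = Gd⁴/(8D³·9) = 15.933 N/mm
Working load F = kδ = 15.933·59 = 940.02 N
C = 85.0/10.1 = 8.4158; K_W = (4C−1)/(4C−4)+0.615/C = 1.1742
τ_max = K_W·8FD/(πd³) = 1.1742·197.48 = 231.89 MPa
τ_max > 147 MPa → exceeds allowable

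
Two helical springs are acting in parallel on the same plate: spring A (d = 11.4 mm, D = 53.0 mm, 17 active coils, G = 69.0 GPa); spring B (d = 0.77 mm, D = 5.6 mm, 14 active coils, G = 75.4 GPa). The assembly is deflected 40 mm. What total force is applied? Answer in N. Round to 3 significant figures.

2360 N

k_A = Gd⁴/(8D³N_a) = (69.0×10³)(11.4⁴)/(8·53.0³·17) = 57.558 N/mm
k_B = Gd⁴/(8D³N_a) = (75.4×10³)(0.77⁴)/(8·5.6³·14) = 1.3476 N/mm
Parallel: k_eq = 57.558 + 1.3476 = 58.905 N/mm
F = k_eq·δ = 58.905·40 = 2356.2 N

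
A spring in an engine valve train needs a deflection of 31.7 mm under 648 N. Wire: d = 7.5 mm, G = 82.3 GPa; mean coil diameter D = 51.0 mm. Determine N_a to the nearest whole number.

Required rate k = F/δ = 648/31.7 = 20.442 N/mm
N_a = Gd⁴/(8D³k) = (82.3×10³ × 7.5⁴)/(8 × 51.0³ × 20.442)
    = 2.60402e+08 / 2.16928e+07 = 12 → 12 coils

12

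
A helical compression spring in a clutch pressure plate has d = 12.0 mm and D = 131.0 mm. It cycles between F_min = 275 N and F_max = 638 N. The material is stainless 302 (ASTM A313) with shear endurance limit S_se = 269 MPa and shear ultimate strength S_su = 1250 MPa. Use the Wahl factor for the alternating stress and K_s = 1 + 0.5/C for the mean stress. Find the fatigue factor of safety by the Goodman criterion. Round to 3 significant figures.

4.52

C = D/d = 131.0/12.0 = 10.9167; K_W = (4C−1)/(4C−4)+0.615/C = 1.1320; K_s = 1+0.5/C = 1.0458
F_a = (F_max−F_min)/2 = 181.5 N; F_m = (F_max+F_min)/2 = 456.5 N
τ_a = K_W·8F_aD/(πd³) = 1.1320 × 35.038 = 39.662 MPa
τ_m = K_s·8F_mD/(πd³) = 1.0458 × 88.127 = 92.163 MPa
Goodman: 1/n_f = τ_a/S_se + τ_m/S_su = 39.662/269 + 92.163/1250 = 0.14744 + 0.07373 = 0.22117
n_f = 1/0.22117 = 4.521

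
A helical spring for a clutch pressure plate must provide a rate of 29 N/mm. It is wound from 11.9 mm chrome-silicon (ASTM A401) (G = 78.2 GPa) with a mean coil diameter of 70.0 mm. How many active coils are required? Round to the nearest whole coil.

N_a = Gd⁴/(8D³k) = (78.2×10³ × 11.9⁴)/(8 × 70.0³ × 29)
    = 1.56818e+09 / 7.9576e+07 = 19.71 → 20 coils

20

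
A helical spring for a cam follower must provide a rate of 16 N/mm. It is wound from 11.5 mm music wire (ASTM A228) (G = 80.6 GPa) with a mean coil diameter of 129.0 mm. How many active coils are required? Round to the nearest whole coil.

N_a = Gd⁴/(8D³k) = (80.6×10³ × 11.5⁴)/(8 × 129.0³ × 16)
    = 1.4097e+09 / 2.74776e+08 = 5.13 → 5 coils

5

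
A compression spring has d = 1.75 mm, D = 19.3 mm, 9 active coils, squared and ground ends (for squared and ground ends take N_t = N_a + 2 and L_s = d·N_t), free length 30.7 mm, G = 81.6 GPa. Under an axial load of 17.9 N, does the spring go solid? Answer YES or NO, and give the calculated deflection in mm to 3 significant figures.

k = Gd⁴/(8D³N_a) = (81.6×10³)(1.75⁴)/(8·19.3³·9) = 1.4786 N/mm
N_t = 11; L_s = 1.75·11 = 19.25 mm; δ_solid = L₀ − L_s = 30.7 − 19.25 = 11.45 mm
δ = F/k = 17.9/1.4786 = 12.106 mm
δ ≥ δ_solid → spring goes solid

YES, δ = 12.1 mm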